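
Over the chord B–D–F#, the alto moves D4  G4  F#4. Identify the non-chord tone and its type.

G4 is an appoggiatura.

The harmony at that moment is B minor triad (B, D, F#); G4 is not a chord tone.
It is approached by leap up from D4 and left by step down to F#4.
Leap in, step out — an appoggiatura.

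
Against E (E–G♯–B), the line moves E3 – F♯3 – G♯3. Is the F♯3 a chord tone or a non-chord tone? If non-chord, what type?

Non-chord tone — a passing tone.

The harmony at that moment is E major triad (E, G♯, B); F♯3 is not a chord tone.
It is approached by step up from E3 and left by step up to G♯3.
Step in, step out in the same direction — a passing tone.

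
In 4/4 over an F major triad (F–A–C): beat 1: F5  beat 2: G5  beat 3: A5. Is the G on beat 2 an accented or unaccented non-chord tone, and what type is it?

The harmony at that moment is F major triad (F, A, C); G5 is not a chord tone.
It is approached by step up from F5 and left by step up to A5.
Step in, step out in the same direction — a passing tone.
It falls on a weak beat, so it is unaccented.

Unaccented passing tone.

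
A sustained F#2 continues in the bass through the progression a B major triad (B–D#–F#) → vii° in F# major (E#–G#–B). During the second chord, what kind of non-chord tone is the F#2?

The harmony at that moment is E# diminished triad (E#, G#, B); F#2 is not a chord tone.
It is held over (the same pitch as the preceding F#2) and then sustained as the same pitch into the next harmony.
Sustained through a change of harmony — a pedal tone.

Pedal tone (pedal point).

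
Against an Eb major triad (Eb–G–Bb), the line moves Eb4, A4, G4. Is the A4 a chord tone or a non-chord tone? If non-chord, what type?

The harmony at that moment is Eb major triad (Eb, G, Bb); A4 is not a chord tone.
It is approached by leap up from Eb4 and left by step down to G4.
Leap in, step out — an appoggiatura.

Non-chord tone — an appoggiatura.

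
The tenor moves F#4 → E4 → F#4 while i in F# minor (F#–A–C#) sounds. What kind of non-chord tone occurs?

E4 is a neighbor tone.

The harmony at that moment is F# minor triad (F#, A, C#); E4 is not a chord tone.
It is approached by step down from F#4 and left by step up to F#4.
Step away and step back to the same note — a neighbor tone (lower neighbor).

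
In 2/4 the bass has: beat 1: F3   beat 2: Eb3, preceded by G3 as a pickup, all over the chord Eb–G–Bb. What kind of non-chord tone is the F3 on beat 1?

Passing tone.

The harmony at that moment is Eb major triad (Eb, G, Bb); F3 is not a chord tone.
It is approached by step down from G3 and left by step down to Eb3.
Step in, step out in the same direction — a passing tone.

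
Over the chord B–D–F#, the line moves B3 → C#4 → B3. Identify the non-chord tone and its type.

C#4 is a neighbor tone.

The harmony at that moment is B minor triad (B, D, F#); C#4 is not a chord tone.
It is approached by step up from B3 and left by step down to B3.
Step away and step back to the same note — a neighbor tone (upper neighbor).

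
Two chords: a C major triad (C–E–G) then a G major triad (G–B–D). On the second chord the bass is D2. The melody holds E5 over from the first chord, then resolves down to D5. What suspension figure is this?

At the second chord the bass is D2. The suspended E5 lies a ninth above the bass; after resolving down by step to D5, the interval above the bass becomes an octave.
Suspension figures are named by those two intervals: 9–8.

9–8 suspension.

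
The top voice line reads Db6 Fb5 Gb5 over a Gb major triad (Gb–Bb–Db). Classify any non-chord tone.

Fb5 is an appoggiatura.

The harmony at that moment is Gb major triad (Gb, Bb, Db); Fb5 is not a chord tone.
It is approached by leap down from Db6 and left by step up to Gb5.
Leap in, step out — an appoggiatura.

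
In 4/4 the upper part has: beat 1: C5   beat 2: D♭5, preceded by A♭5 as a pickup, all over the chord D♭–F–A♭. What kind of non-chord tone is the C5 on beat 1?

Appoggiatura.

The harmony at that moment is D♭ major triad (D♭, F, A♭); C5 is not a chord tone.
It is approached by leap down from A♭5 and left by step up to D♭5.
Leap in, step out, metrically accented — an appoggiatura.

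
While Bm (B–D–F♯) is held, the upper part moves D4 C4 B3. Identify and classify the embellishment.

C4 is a passing tone.

The harmony at that moment is B minor triad (B, D, F♯); C4 is not a chord tone.
It is approached by step down from D4 and left by step down to B3.
Step in, step out in the same direction — a passing tone.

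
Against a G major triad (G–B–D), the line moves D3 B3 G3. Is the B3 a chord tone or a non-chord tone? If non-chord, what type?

G major triad contains G, B, D; B is the third, so it is a chord tone.

Chord tone (the third of G major triad).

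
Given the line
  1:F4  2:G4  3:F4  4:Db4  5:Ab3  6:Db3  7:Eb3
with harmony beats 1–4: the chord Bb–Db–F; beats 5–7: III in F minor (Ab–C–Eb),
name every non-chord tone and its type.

G4 (beat 2) — neighbor tone; Db3 (beat 6) — appoggiatura.

The harmony at that moment is Bb minor triad (Bb, Db, F); G4 is not a chord tone.
It is approached by step up from F4 and left by step down to F4.
Step away and step back to the same note — a neighbor tone (upper neighbor).
The harmony at that moment is Ab major triad (Ab, C, Eb); Db3 is not a chord tone.
It is approached by leap down from Ab3 and left by step up to Eb3.
Leap in, step out — an appoggiatura.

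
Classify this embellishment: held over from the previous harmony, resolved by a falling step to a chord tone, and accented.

Suspension.

Approach: by preparation — the pitch is first a chord tone, then held (tied or repeated) while the harmony changes under it. Departure: down by step. Metric position: strong.
A prepared dissonance that resolves downward by step — a suspension. (The same figure resolving upward would be a retardation.)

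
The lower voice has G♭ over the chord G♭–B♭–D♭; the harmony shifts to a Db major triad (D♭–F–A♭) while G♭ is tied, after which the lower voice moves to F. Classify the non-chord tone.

G♭ is a suspension.

The harmony at that moment is D♭ major triad (D♭, F, A♭); G♭ is not a chord tone.
It is held over (the same pitch as the preceding G♭) and left by step down to F.
Held over from the previous chord and resolving down by step — a suspension.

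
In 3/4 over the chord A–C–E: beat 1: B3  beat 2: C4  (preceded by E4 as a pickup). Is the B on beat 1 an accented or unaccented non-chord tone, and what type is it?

Accented appoggiatura.

The harmony at that moment is A minor triad (A, C, E); B3 is not a chord tone.
It is approached by leap down from E4 and left by step up to C4.
Leap in, step out — an appoggiatura.
It falls on the downbeat, so it is accented.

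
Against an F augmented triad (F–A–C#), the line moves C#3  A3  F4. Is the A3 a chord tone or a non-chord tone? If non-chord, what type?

Chord tone (the third of F augmented triad).

F augmented triad contains F, A, C#; A is the third, so it is a chord tone.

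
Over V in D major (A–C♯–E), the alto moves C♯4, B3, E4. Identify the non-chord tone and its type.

B3 is an escape tone.

The harmony at that moment is A major triad (A, C♯, E); B3 is not a chord tone.
It is approached by step down from C♯4 and left by leap up to E4.
Step in, leap out — an escape tone.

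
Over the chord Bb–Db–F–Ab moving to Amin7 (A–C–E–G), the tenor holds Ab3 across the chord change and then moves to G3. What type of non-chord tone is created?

The harmony at that moment is A minor seventh chord (A, C, E, G); Ab3 is not a chord tone.
It is held over (the same pitch as the preceding Ab3) and left by step down to G3.
Held over from the previous chord and resolving down by step — a suspension.

Ab3 is a suspension.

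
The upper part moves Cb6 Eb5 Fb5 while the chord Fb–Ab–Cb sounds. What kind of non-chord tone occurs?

The harmony at that moment is Fb major triad (Fb, Ab, Cb); Eb5 is not a chord tone.
It is approached by leap down from Cb6 and left by step up to Fb5.
Leap in, step out — an appoggiatura.

Eb5 is an appoggiatura.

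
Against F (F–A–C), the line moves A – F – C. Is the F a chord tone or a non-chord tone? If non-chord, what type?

F major triad contains F, A, C; F is the root, so it is a chord tone.

Chord tone (the root of F major triad).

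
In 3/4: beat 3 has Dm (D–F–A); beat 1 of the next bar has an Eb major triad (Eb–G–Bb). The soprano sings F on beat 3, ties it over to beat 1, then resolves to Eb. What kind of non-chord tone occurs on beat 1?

The harmony at that moment is Eb major triad (Eb, G, Bb); F is not a chord tone.
It is held over (the same pitch as the preceding F) and left by step down to Eb.
Held over from the previous chord and resolving down by step — a suspension.

Suspension.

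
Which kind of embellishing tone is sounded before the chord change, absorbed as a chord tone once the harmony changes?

Approach: ahead of the chord change (typically by step), so it is dissonant against the current harmony. Departure: none — the same pitch is restated or held and is a chord tone of the new harmony.
Dissonant first, consonant once the harmony catches up: the note simply arrives early — an anticipation. (The reverse timing, consonant first and dissonant after the change, would be a suspension or retardation.)

Anticipation.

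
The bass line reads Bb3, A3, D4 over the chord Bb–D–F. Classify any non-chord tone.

A3 is an escape tone.

The harmony at that moment is Bb major triad (Bb, D, F); A3 is not a chord tone.
It is approached by step down from Bb3 and left by leap up to D4.
Step in, leap out — an escape tone.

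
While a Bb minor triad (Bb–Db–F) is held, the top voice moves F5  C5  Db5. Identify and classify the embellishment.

C5 is an appoggiatura.

The harmony at that moment is Bb minor triad (Bb, Db, F); C5 is not a chord tone.
It is approached by leap down from F5 and left by step up to Db5.
Leap in, step out — an appoggiatura.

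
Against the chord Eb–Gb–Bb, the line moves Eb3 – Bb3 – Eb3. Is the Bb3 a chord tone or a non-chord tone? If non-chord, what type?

Eb minor triad contains Eb, Gb, Bb; Bb is the fifth, so it is a chord tone.

Chord tone (the fifth of Eb minor triad).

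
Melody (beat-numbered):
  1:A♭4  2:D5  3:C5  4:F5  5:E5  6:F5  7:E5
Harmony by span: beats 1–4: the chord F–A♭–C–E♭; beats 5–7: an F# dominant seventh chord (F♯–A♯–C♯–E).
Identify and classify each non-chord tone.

The harmony at that moment is F minor seventh chord (F, A♭, C, E♭); D5 is not a chord tone.
It is approached by leap up from A♭4 and left by step down to C5.
Leap in, step out — an appoggiatura.
The harmony at that moment is F♯ dominant seventh chord (F♯, A♯, C♯, E); F5 is not a chord tone.
It is approached by step up from E5 and left by step down to E5.
Step away and step back to the same note — a neighbor tone (upper neighbor).

D5 (beat 2) — appoggiatura; F5 (beat 6) — neighbor tone.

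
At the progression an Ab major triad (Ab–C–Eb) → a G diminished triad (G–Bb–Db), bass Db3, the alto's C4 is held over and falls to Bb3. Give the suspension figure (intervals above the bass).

At the second chord the bass is Db3. The suspended C4 lies a seventh above the bass; after resolving down by step to Bb3, the interval above the bass becomes a sixth.
Suspension figures are named by those two intervals: 7–6.

7–6 suspension.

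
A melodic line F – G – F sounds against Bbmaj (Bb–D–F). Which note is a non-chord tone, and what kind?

The harmony at that moment is Bb major triad (Bb, D, F); G is not a chord tone.
It is approached by step up from F and left by step down to F.
Step away and step back to the same note — a neighbor tone (upper neighbor).

G is a neighbor tone.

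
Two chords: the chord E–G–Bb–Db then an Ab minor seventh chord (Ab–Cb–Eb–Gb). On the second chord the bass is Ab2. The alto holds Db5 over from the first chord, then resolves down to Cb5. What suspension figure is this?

At the second chord the bass is Ab2. The suspended Db5 lies a fourth above the bass; after resolving down by step to Cb5, the interval above the bass becomes a third.
Suspension figures are named by those two intervals: 4–3.

4–3 suspension.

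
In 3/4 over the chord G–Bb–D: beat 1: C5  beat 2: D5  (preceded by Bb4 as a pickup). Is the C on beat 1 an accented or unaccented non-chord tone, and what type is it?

Accented passing tone.

The harmony at that moment is G minor triad (G, Bb, D); C5 is not a chord tone.
It is approached by step up from Bb4 and left by step up to D5.
Step in, step out in the same direction — a passing tone.
It falls on the downbeat, so it is accented.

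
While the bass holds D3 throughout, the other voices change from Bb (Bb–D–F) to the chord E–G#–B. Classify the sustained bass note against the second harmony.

The harmony at that moment is E major triad (E, G#, B); D3 is not a chord tone.
It is held over (the same pitch as the preceding D3) and then sustained as the same pitch into the next harmony.
Sustained through a change of harmony — a pedal tone.

Pedal tone (pedal point).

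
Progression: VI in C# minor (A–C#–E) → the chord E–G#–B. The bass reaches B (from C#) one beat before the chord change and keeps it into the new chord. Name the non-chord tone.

B is an anticipation.

The harmony at that moment is A major triad (A, C#, E); B is not a chord tone.
It is approached by step down from C# and then sustained as the same pitch into the next harmony.
Arriving early and becoming a chord tone when the harmony changes — an anticipation.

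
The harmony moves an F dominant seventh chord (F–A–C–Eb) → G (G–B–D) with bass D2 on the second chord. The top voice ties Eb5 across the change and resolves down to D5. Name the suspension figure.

9–8 suspension.

At the second chord the bass is D2. The suspended Eb5 lies a ninth above the bass; after resolving down by step to D5, the interval above the bass becomes an octave.
Suspension figures are named by those two intervals: 9–8.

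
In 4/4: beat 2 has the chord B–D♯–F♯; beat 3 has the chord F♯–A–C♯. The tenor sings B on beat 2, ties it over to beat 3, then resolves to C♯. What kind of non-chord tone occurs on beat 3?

The harmony at that moment is F♯ minor triad (F♯, A, C♯); B is not a chord tone.
It is held over (the same pitch as the preceding B) and left by step up to C♯.
Held over from the previous chord and resolving up by step — a retardation.

Retardation.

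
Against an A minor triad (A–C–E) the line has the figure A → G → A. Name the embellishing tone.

The harmony at that moment is A minor triad (A, C, E); G is not a chord tone.
It is approached by step down from A and left by step up to A.
Step away and step back to the same note — a neighbor tone (lower neighbor).

G is a neighbor tone.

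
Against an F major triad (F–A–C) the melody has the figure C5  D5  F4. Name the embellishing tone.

D5 is an escape tone.

The harmony at that moment is F major triad (F, A, C); D5 is not a chord tone.
It is approached by step up from C5 and left by leap down to F4.
Step in, leap out — an escape tone.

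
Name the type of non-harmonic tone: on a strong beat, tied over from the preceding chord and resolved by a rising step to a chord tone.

Retardation.

Approach: by preparation — the pitch is first a chord tone, then held (tied or repeated) while the harmony changes under it. Departure: up by step. Metric position: strong.
A prepared dissonance that resolves upward by step — a retardation. (The same figure resolving downward would be a suspension.)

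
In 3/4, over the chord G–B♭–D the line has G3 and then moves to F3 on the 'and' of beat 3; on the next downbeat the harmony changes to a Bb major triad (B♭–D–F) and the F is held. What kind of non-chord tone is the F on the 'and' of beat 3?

The harmony at that moment is G minor triad (G, B♭, D); F3 is not a chord tone.
It is approached by step down from G3 and then sustained as the same pitch into the next harmony.
Arriving early and becoming a chord tone when the harmony changes — an anticipation.

Anticipation.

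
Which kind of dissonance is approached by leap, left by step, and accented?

Approach: by leap. Departure: by step. Metric position: strong.
Leap in, step out, in a metrically strong position — an appoggiatura. (It is the mirror image of the escape tone, which steps in and leaps out from a weak position.)

Appoggiatura.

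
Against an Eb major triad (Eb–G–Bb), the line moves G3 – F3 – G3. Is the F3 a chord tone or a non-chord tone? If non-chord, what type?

The harmony at that moment is Eb major triad (Eb, G, Bb); F3 is not a chord tone.
It is approached by step down from G3 and left by step up to G3.
Step away and step back to the same note — a neighbor tone (lower neighbor).

Non-chord tone — a neighbor tone.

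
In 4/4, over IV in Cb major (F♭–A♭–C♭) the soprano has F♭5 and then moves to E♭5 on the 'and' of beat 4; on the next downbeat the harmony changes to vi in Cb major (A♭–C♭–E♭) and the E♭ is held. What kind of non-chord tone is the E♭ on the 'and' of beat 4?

Anticipation.

The harmony at that moment is F♭ major triad (F♭, A♭, C♭); E♭5 is not a chord tone.
It is approached by step down from F♭5 and then sustained as the same pitch into the next harmony.
Arriving early and becoming a chord tone when the harmony changes — an anticipation.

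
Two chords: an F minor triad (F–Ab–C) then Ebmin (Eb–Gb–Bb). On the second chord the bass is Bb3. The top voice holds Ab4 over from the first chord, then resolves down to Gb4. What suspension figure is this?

At the second chord the bass is Bb3. The suspended Ab4 lies a seventh above the bass; after resolving down by step to Gb4, the interval above the bass becomes a sixth.
Suspension figures are named by those two intervals: 7–6.

7–6 suspension.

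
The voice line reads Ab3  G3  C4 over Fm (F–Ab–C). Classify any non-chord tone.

G3 is an escape tone.

The harmony at that moment is F minor triad (F, Ab, C); G3 is not a chord tone.
It is approached by step down from Ab3 and left by leap up to C4.
Step in, leap out — an escape tone.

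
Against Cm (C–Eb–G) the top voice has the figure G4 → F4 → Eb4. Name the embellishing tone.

F4 is a passing tone.

The harmony at that moment is C minor triad (C, Eb, G); F4 is not a chord tone.
It is approached by step down from G4 and left by step down to Eb4.
Step in, step out in the same direction — a passing tone.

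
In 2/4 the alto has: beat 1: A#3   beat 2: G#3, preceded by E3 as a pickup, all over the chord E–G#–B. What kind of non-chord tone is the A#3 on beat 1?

The harmony at that moment is E major triad (E, G#, B); A#3 is not a chord tone.
It is approached by leap up from E3 and left by step down to G#3.
Leap in, step out, metrically accented — an appoggiatura.

Appoggiatura.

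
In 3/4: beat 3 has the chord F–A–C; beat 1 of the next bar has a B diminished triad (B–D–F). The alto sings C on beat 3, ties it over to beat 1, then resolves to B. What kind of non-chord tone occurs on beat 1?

The harmony at that moment is B diminished triad (B, D, F); C is not a chord tone.
It is held over (the same pitch as the preceding C) and left by step down to B.
Held over from the previous chord and resolving down by step — a suspension.

Suspension.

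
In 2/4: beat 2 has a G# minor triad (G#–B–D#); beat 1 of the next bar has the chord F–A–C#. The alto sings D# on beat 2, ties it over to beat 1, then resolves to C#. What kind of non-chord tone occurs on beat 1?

The harmony at that moment is F augmented triad (F, A, C#); D# is not a chord tone.
It is held over (the same pitch as the preceding D#) and left by step down to C#.
Held over from the previous chord and resolving down by step — a suspension.

Suspension.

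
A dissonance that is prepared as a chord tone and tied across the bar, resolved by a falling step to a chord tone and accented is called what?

Suspension.

Approach: by preparation — the pitch is first a chord tone, then held (tied or repeated) while the harmony changes under it. Departure: down by step. Metric position: strong.
A prepared dissonance that resolves downward by step — a suspension. (The same figure resolving upward would be a retardation.)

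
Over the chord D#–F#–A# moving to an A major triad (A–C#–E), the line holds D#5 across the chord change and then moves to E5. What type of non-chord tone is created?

D#5 is a retardation.

The harmony at that moment is A major triad (A, C#, E); D#5 is not a chord tone.
It is held over (the same pitch as the preceding D#5) and left by step up to E5.
Held over from the previous chord and resolving up by step — a retardation.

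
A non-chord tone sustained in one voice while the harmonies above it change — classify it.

Pedal tone.

Approach: none. Departure: none — a single pitch is sustained while the chords change around it, passing through harmonies that do not contain it.
No melodic motion at all; the dissonance is created entirely by the moving harmonies against the stationary note — a pedal tone (pedal point).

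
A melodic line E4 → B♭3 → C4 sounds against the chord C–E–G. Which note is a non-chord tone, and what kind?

The harmony at that moment is C major triad (C, E, G); B♭3 is not a chord tone.
It is approached by leap down from E4 and left by step up to C4.
Leap in, step out — an appoggiatura.

B♭3 is an appoggiatura.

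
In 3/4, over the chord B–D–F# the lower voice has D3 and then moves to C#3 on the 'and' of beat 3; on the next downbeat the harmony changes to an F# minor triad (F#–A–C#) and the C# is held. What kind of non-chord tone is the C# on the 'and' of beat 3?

The harmony at that moment is B minor triad (B, D, F#); C#3 is not a chord tone.
It is approached by step down from D3 and then sustained as the same pitch into the next harmony.
Arriving early and becoming a chord tone when the harmony changes — an anticipation.

Anticipation.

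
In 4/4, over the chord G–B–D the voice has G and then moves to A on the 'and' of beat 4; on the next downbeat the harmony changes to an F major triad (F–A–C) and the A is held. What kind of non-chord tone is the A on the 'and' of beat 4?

Anticipation.

The harmony at that moment is G major triad (G, B, D); A is not a chord tone.
It is approached by step up from G and then sustained as the same pitch into the next harmony.
Arriving early and becoming a chord tone when the harmony changes — an anticipation.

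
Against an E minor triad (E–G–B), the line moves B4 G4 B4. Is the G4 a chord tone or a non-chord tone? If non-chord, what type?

Chord tone (the third of E minor triad).

E minor triad contains E, G, B; G is the third, so it is a chord tone.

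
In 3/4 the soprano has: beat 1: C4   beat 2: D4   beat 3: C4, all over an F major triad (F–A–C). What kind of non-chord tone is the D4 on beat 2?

The harmony at that moment is F major triad (F, A, C); D4 is not a chord tone.
It is approached by step up from C4 and left by step down to C4.
Step away and step back to the same note — a neighbor tone (upper neighbor).

Upper neighbor tone.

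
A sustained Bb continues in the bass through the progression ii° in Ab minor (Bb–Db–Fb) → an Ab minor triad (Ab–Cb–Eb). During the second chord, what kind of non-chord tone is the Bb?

Pedal tone (pedal point).

The harmony at that moment is Ab minor triad (Ab, Cb, Eb); Bb is not a chord tone.
It is held over (the same pitch as the preceding Bb) and then sustained as the same pitch into the next harmony.
Sustained through a change of harmony — a pedal tone.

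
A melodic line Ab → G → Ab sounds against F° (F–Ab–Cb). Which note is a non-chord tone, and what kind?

G is a neighbor tone.

The harmony at that moment is F diminished triad (F, Ab, Cb); G is not a chord tone.
It is approached by step down from Ab and left by step up to Ab.
Step away and step back to the same note — a neighbor tone (lower neighbor).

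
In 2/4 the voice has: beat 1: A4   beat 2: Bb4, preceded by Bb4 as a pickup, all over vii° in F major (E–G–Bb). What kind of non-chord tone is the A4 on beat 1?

Lower neighbor tone.

The harmony at that moment is E diminished triad (E, G, Bb); A4 is not a chord tone.
It is approached by step down from Bb4 and left by step up to Bb4.
Step away and step back to the same note — a neighbor tone (lower neighbor).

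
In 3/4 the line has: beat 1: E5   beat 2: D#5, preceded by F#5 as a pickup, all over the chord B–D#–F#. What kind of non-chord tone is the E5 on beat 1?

Passing tone.

The harmony at that moment is B major triad (B, D#, F#); E5 is not a chord tone.
It is approached by step down from F#5 and left by step down to D#5.
Step in, step out in the same direction — a passing tone.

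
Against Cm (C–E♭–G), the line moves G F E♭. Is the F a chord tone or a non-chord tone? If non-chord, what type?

The harmony at that moment is C minor triad (C, E♭, G); F is not a chord tone.
It is approached by step down from G and left by step down to E♭.
Step in, step out in the same direction — a passing tone.

Non-chord tone — a passing tone.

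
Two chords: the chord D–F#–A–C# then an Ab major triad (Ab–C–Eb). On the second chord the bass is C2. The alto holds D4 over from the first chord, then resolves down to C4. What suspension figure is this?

9–8 suspension.

At the second chord the bass is C2. The suspended D4 lies a ninth above the bass; after resolving down by step to C4, the interval above the bass becomes an octave.
Suspension figures are named by those two intervals: 9–8.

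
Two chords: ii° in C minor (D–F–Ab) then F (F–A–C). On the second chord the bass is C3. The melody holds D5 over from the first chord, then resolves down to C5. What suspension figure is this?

At the second chord the bass is C3. The suspended D5 lies a ninth above the bass; after resolving down by step to C5, the interval above the bass becomes an octave.
Suspension figures are named by those two intervals: 9–8.

9–8 suspension.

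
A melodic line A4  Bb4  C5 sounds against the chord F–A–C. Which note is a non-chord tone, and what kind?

Bb4 is a passing tone.

The harmony at that moment is F major triad (F, A, C); Bb4 is not a chord tone.
It is approached by step up from A4 and left by step up to C5.
Step in, step out in the same direction — a passing tone.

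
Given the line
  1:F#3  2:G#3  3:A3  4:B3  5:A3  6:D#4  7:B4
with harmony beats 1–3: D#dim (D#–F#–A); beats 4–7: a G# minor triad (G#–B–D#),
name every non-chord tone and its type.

The harmony at that moment is D# diminished triad (D#, F#, A); G#3 is not a chord tone.
It is approached by step up from F#3 and left by step up to A3.
Step in, step out in the same direction — a passing tone.
The harmony at that moment is G# minor triad (G#, B, D#); A3 is not a chord tone.
It is approached by step down from B3 and left by leap up to D#4.
Step in, leap out — an escape tone.

G#3 (beat 2) — passing tone; A3 (beat 5) — escape tone.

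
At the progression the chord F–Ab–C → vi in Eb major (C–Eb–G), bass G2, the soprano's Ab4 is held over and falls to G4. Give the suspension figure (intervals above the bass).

9–8 suspension.

At the second chord the bass is G2. The suspended Ab4 lies a ninth above the bass; after resolving down by step to G4, the interval above the bass becomes an octave.
Suspension figures are named by those two intervals: 9–8.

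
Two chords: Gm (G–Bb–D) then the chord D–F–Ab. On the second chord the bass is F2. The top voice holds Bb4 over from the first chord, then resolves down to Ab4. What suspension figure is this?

At the second chord the bass is F2. The suspended Bb4 lies a fourth above the bass; after resolving down by step to Ab4, the interval above the bass becomes a third.
Suspension figures are named by those two intervals: 4–3.

4–3 suspension.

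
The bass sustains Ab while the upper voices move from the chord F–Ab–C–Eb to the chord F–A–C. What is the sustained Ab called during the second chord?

Pedal tone (pedal point).

The harmony at that moment is F major triad (F, A, C); Ab is not a chord tone.
It is held over (the same pitch as the preceding Ab) and then sustained as the same pitch into the next harmony.
Sustained through a change of harmony — a pedal tone.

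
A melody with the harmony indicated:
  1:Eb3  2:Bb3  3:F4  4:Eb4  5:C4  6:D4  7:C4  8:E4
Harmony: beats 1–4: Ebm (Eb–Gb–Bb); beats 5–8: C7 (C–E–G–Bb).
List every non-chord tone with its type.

F4 (beat 3) — appoggiatura; D4 (beat 6) — neighbor tone.

The harmony at that moment is Eb minor triad (Eb, Gb, Bb); F4 is not a chord tone.
It is approached by leap up from Bb3 and left by step down to Eb4.
Leap in, step out — an appoggiatura.
The harmony at that moment is C dominant seventh chord (C, E, G, Bb); D4 is not a chord tone.
It is approached by step up from C4 and left by step down to C4.
Step away and step back to the same note — a neighbor tone (upper neighbor).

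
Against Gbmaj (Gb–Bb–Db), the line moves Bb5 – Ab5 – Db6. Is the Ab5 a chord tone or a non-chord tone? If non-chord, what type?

Non-chord tone — an escape tone.

The harmony at that moment is Gb major triad (Gb, Bb, Db); Ab5 is not a chord tone.
It is approached by step down from Bb5 and left by leap up to Db6.
Step in, leap out — an escape tone.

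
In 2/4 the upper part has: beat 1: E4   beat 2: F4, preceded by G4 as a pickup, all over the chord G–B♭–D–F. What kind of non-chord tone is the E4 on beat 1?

Appoggiatura.

The harmony at that moment is G minor seventh chord (G, B♭, D, F); E4 is not a chord tone.
It is approached by leap down from G4 and left by step up to F4.
Leap in, step out, metrically accented — an appoggiatura.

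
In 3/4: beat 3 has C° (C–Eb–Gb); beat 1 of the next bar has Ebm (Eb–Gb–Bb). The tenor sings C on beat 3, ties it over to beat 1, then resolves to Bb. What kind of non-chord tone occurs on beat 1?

Suspension.

The harmony at that moment is Eb minor triad (Eb, Gb, Bb); C is not a chord tone.
It is held over (the same pitch as the preceding C) and left by step down to Bb.
Held over from the previous chord and resolving down by step — a suspension.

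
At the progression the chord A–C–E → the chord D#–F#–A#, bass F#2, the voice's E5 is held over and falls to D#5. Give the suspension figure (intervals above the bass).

7–6 suspension.

At the second chord the bass is F#2. The suspended E5 lies a seventh above the bass; after resolving down by step to D#5, the interval above the bass becomes a sixth.
Suspension figures are named by those two intervals: 7–6.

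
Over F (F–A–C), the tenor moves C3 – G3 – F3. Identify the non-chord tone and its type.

G3 is an appoggiatura.

The harmony at that moment is F major triad (F, A, C); G3 is not a chord tone.
It is approached by leap up from C3 and left by step down to F3.
Leap in, step out — an appoggiatura.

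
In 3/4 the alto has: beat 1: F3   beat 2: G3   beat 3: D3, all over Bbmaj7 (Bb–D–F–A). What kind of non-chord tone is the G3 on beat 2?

Escape tone.

The harmony at that moment is Bb major seventh chord (Bb, D, F, A); G3 is not a chord tone.
It is approached by step up from F3 and left by leap down to D3.
Step in, leap out, on a weak beat — an escape tone.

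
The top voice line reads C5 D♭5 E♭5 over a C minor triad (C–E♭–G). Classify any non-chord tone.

The harmony at that moment is C minor triad (C, E♭, G); D♭5 is not a chord tone.
It is approached by step up from C5 and left by step up to E♭5.
Step in, step out in the same direction — a passing tone.

D♭5 is a passing tone.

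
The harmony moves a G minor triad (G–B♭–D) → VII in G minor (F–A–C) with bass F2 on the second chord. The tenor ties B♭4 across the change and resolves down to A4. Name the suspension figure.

At the second chord the bass is F2. The suspended B♭4 lies a fourth above the bass; after resolving down by step to A4, the interval above the bass becomes a third.
Suspension figures are named by those two intervals: 4–3.

4–3 suspension.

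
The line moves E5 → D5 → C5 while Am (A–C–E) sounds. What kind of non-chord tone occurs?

The harmony at that moment is A minor triad (A, C, E); D5 is not a chord tone.
It is approached by step down from E5 and left by step down to C5.
Step in, step out in the same direction — a passing tone.

D5 is a passing tone.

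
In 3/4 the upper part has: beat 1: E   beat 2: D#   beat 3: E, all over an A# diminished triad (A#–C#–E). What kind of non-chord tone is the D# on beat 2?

The harmony at that moment is A# diminished triad (A#, C#, E); D# is not a chord tone.
It is approached by step down from E and left by step up to E.
Step away and step back to the same note — a neighbor tone (lower neighbor).

Lower neighbor tone.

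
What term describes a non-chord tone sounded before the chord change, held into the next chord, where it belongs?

Anticipation.

Approach: ahead of the chord change (typically by step), so it is dissonant against the current harmony. Departure: none — the same pitch is restated or held and is a chord tone of the new harmony.
Dissonant first, consonant once the harmony catches up: the note simply arrives early — an anticipation. (The reverse timing, consonant first and dissonant after the change, would be a suspension or retardation.)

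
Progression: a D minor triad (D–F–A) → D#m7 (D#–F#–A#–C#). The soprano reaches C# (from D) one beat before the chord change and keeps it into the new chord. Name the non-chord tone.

C# is an anticipation.

The harmony at that moment is D minor triad (D, F, A); C# is not a chord tone.
It is approached by step down from D and then sustained as the same pitch into the next harmony.
Arriving early and becoming a chord tone when the harmony changes — an anticipation.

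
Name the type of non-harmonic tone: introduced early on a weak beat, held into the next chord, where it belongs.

Anticipation.

Approach: ahead of the chord change (typically by step), so it is dissonant against the current harmony. Departure: none — the same pitch is restated or held and is a chord tone of the new harmony.
Dissonant first, consonant once the harmony catches up: the note simply arrives early — an anticipation. (The reverse timing, consonant first and dissonant after the change, would be a suspension or retardation.)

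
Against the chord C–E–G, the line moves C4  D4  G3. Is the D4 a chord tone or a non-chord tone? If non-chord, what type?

The harmony at that moment is C major triad (C, E, G); D4 is not a chord tone.
It is approached by step up from C4 and left by leap down to G3.
Step in, leap out — an escape tone.

Non-chord tone — an escape tone.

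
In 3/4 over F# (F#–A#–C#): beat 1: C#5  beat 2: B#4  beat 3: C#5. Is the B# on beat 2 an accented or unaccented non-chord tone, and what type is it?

The harmony at that moment is F# major triad (F#, A#, C#); B#4 is not a chord tone.
It is approached by step down from C#5 and left by step up to C#5.
Step away and step back to the same note — a neighbor tone (lower neighbor).
It falls on a weak beat, so it is unaccented.

Unaccented neighbor tone.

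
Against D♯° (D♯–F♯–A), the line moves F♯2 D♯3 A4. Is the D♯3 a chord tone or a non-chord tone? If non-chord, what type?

D# diminished triad contains D♯, F♯, A; D♯ is the root, so it is a chord tone.

Chord tone (the root of D# diminished triad).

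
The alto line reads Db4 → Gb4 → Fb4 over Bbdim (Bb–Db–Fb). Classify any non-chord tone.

The harmony at that moment is Bb diminished triad (Bb, Db, Fb); Gb4 is not a chord tone.
It is approached by leap up from Db4 and left by step down to Fb4.
Leap in, step out — an appoggiatura.

Gb4 is an appoggiatura.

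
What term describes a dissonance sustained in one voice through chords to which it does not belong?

Approach: none. Departure: none — a single pitch is sustained while the chords change around it, passing through harmonies that do not contain it.
No melodic motion at all; the dissonance is created entirely by the moving harmonies against the stationary note — a pedal tone (pedal point).

Pedal tone.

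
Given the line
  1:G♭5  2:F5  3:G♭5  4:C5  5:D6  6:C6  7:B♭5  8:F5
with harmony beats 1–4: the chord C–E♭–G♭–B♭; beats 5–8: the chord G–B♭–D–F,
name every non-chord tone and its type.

F5 (beat 2) — neighbor tone; C6 (beat 6) — passing tone.

The harmony at that moment is C half-diminished seventh chord (C, E♭, G♭, B♭); F5 is not a chord tone.
It is approached by step down from G♭5 and left by step up to G♭5.
Step away and step back to the same note — a neighbor tone (lower neighbor).
The harmony at that moment is G minor seventh chord (G, B♭, D, F); C6 is not a chord tone.
It is approached by step down from D6 and left by step down to B♭5.
Step in, step out in the same direction — a passing tone.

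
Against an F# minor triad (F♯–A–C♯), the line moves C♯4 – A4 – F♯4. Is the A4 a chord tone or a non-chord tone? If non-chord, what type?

Chord tone (the third of F# minor triad).

F# minor triad contains F♯, A, C♯; A is the third, so it is a chord tone.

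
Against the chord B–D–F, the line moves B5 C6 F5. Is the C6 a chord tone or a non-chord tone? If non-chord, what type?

Non-chord tone — an escape tone.

The harmony at that moment is B diminished triad (B, D, F); C6 is not a chord tone.
It is approached by step up from B5 and left by leap down to F5.
Step in, leap out — an escape tone.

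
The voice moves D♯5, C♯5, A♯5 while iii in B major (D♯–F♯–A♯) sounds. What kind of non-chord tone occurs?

The harmony at that moment is D♯ minor triad (D♯, F♯, A♯); C♯5 is not a chord tone.
It is approached by step down from D♯5 and left by leap up to A♯5.
Step in, leap out — an escape tone.

C♯5 is an escape tone.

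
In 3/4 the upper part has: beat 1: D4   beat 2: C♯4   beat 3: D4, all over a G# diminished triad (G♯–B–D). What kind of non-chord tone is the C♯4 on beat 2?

The harmony at that moment is G♯ diminished triad (G♯, B, D); C♯4 is not a chord tone.
It is approached by step down from D4 and left by step up to D4.
Step away and step back to the same note — a neighbor tone (lower neighbor).

Lower neighbor tone.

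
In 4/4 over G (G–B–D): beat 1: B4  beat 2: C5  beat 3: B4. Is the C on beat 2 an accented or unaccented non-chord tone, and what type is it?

The harmony at that moment is G major triad (G, B, D); C5 is not a chord tone.
It is approached by step up from B4 and left by step down to B4.
Step away and step back to the same note — a neighbor tone (upper neighbor).
It falls on a weak beat, so it is unaccented.

Unaccented neighbor tone.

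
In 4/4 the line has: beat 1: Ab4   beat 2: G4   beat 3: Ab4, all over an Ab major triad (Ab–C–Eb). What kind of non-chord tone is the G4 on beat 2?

The harmony at that moment is Ab major triad (Ab, C, Eb); G4 is not a chord tone.
It is approached by step down from Ab4 and left by step up to Ab4.
Step away and step back to the same note — a neighbor tone (lower neighbor).

Lower neighbor tone.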